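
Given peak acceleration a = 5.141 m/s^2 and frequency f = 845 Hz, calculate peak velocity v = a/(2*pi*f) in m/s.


omega = 2*pi*f = 2*pi*845 = 5309.29 rad/s
v = a / omega = 5.141 / 5309.29 = 0.0009683 m/s


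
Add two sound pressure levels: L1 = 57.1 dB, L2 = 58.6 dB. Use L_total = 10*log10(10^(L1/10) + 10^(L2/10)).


10^(57.1/10) = 512861
10^(58.6/10) = 724436
Sum = 512861 + 724436 = 1.2373e+06
L_total = 10*log10(1.2373e+06) = 60.925 dB


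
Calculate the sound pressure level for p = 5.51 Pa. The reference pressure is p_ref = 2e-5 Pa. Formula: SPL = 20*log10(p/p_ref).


p / p_ref = 5.51 / 2e-5 = 275500
SPL = 20 * log10(275500) = 108.8 dB


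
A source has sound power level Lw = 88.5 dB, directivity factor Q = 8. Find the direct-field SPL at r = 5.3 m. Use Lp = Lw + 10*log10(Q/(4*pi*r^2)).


4*pi*r^2 = 4*pi*5.3^2 = 352.989 m^2
Q / (4*pi*r^2) = 8 / 352.989 = 0.0226636
Lp = 88.5 + 10*log10(0.0226636) = 72.053 dB


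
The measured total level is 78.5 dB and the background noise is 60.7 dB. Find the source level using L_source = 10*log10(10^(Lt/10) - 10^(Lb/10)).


10^(78.5/10) = 7.07946e+07
10^(60.7/10) = 1.1749e+06
Difference = 7.07946e+07 - 1.1749e+06 = 6.96197e+07
L_source = 10*log10(6.96197e+07) = 78.427 dB


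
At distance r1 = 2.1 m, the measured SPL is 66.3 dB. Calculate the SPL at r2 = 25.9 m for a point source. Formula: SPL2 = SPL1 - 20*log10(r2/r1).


r2/r1 = 25.9/2.1 = 12.3333
Correction = 20*log10(12.3333) = 21.8216 dB
SPL2 = 66.3 - 21.8216 = 44.478 dB


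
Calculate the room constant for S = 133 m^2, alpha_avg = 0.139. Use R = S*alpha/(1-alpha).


R = 133 * 0.139 / (1 - 0.139) = 21.472 m^2


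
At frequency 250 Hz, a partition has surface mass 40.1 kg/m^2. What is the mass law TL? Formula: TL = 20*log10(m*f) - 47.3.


m * f = 40.1 * 250 = 10025
20*log10(10025) = 80.0217 dB
TL = 80.0217 - 47.3 = 32.722 dB


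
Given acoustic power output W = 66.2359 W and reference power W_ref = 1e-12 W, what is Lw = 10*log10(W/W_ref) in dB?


W / W_ref = 66.2359 / 1e-12 = 6.62359e+13
Lw = 10 * log10(6.62359e+13) = 138.21 dB


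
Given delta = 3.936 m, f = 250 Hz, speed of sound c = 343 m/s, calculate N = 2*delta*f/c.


N = 2*delta*f/c = 2*delta/lambda, where lambda = c/f
lambda = 343 / 250 = 1.372 m
N = 2 * 3.936 / 1.372 = 5.7376


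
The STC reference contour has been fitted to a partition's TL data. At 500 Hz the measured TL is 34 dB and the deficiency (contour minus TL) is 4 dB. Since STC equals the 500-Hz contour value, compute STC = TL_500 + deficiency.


By ASTM E413, STC = value of the fitted reference contour at 500 Hz.
Contour value at 500 Hz = TL_500 + deficiency = 34 + 4 = 38
STC = 38


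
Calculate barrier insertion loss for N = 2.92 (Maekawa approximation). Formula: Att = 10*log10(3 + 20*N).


3 + 20*N = 3 + 20*2.92 = 61.4
Att = 10*log10(61.4) = 17.882 dB


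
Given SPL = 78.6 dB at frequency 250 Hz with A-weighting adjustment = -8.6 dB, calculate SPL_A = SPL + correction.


A-weighting table: 250 Hz -> -8.6 dB correction
SPL_A = SPL + correction = 78.6 + (-8.6) = 70 dBA


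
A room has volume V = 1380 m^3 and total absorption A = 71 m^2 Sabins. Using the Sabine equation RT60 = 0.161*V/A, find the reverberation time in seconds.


RT60 = 0.161 * 1380 / 71 = 3.1293 s


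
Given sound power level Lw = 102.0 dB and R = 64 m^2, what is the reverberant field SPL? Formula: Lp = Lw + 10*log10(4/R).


4/R = 4/64 = 0.0625
Lp = 102.0 + 10*log10(0.0625) = 89.959 dB


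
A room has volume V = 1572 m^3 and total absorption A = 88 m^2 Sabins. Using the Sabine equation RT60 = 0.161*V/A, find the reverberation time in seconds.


RT60 = 0.161 * 1572 / 88 = 2.876 s


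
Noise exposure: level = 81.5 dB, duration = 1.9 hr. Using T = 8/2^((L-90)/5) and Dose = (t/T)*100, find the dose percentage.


T_allowed = 8 / 2^((81.5 - 90)/5) = 25.9921 hr
Dose = 1.9 / 25.9921 * 100 = 7.3099 %


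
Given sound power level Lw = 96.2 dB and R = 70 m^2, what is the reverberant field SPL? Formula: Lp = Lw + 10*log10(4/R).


4/R = 4/70 = 0.0571429
Lp = 96.2 + 10*log10(0.0571429) = 83.77 dB


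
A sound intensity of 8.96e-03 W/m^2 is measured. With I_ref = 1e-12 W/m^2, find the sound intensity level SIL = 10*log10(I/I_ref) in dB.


I / I_ref = 8.96e-03 / 1e-12 = 8.96e+09
SIL = 10 * log10(8.96e+09) = 99.523 dB


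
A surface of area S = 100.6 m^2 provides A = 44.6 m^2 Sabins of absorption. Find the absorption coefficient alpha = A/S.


Absorption coefficient = absorbed power / incident power
alpha = A / S = 44.6 / 100.6 = 0.44334


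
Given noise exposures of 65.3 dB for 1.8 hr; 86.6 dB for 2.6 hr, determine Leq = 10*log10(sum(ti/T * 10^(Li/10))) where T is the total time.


T_total = 1.8 + 2.6 = 4.4 hr
(1.8/4.4) * 10^(65.3/10) = 1.38618e+06
(2.6/4.4) * 10^(86.6/10) = 2.70098e+08
Sum = 1.38618e+06 + 2.70098e+08 = 2.71484e+08
Leq = 10*log10(2.71484e+08) = 84.337 dB


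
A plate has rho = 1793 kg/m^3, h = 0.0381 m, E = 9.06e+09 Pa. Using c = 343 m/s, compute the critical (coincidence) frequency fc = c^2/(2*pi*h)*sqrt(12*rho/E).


12*rho/E = 12*1793/9.06e+09 = 2.37483e-06
sqrt(12*rho/E) = sqrt(2.37483e-06) = 0.00154105
c^2/(2*pi*h) = 343^2/(2*pi*0.0381) = 491455
fc = 491455 * 0.00154105 = 757.36 Hz


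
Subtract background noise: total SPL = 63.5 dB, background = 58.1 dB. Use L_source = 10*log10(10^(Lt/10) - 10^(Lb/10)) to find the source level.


10^(63.5/10) = 2.23872e+06
10^(58.1/10) = 645654
Difference = 2.23872e+06 - 645654 = 1.59307e+06
L_source = 10*log10(1.59307e+06) = 62.022 dB


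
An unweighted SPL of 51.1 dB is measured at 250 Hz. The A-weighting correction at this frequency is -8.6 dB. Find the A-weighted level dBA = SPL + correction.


A-weighting table: 250 Hz -> -8.6 dB correction
SPL_A = SPL + correction = 51.1 + (-8.6) = 42.5 dBA


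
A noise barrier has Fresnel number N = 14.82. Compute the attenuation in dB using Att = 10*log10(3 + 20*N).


3 + 20*N = 3 + 20*14.82 = 299.4
Att = 10*log10(299.4) = 24.763 dB


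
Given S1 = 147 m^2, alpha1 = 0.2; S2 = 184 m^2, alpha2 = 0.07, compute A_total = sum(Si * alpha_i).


147 * 0.2 = 29.4
184 * 0.07 = 12.88
A_total = 29.4 + 12.88 = 42.28 m^2


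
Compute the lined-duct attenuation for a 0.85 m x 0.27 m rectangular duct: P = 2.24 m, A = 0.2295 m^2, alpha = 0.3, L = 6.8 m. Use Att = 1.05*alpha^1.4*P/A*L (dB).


alpha^1.4 = 0.3^1.4 = 0.18534
Attenuation rate = 1.05 * alpha^1.4 * P / A
= 1.05 * 0.18534 * 2.24 / 0.2295 = 1.89943 dB/m
Total Att = 1.89943 * 6.8 = 12.916 dB


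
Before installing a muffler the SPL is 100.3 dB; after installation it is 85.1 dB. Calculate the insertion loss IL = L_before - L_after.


Insertion loss = SPL without muffler - SPL with muffler
IL = 100.3 - 85.1 = 15.2 dB


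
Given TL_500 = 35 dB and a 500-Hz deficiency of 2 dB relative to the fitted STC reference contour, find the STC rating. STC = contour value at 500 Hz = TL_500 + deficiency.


By ASTM E413, STC = value of the fitted reference contour at 500 Hz.
Contour value at 500 Hz = TL_500 + deficiency = 35 + 2 = 37
STC = 37


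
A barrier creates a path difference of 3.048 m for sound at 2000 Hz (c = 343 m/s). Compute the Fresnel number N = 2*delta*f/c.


N = 2*delta*f/c = 2*delta/lambda, where lambda = c/f
lambda = 343 / 2000 = 0.1715 m
N = 2 * 3.048 / 0.1715 = 35.545


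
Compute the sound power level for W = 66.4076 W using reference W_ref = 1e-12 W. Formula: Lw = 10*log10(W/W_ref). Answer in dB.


W / W_ref = 66.4076 / 1e-12 = 6.64076e+13
Lw = 10 * log10(6.64076e+13) = 138.22 dB


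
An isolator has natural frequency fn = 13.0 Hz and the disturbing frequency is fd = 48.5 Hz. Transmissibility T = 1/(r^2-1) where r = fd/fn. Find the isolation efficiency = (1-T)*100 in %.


r = 48.5 / 13.0 = 3.73077
r^2 - 1 = 3.73077^2 - 1 = 12.9186
T = 1/12.9186 = 0.0774078
Efficiency = (1 - 0.0774078)*100 = 92.259 %


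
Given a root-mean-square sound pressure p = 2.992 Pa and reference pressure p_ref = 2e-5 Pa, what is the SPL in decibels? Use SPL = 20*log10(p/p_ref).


p / p_ref = 2.992 / 2e-5 = 149600
SPL = 20 * log10(149600) = 103.5 dB


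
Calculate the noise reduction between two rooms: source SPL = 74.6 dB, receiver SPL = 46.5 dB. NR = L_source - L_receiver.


NR = L_source - L_receiver (difference between source and receiving room levels)
NR = 74.6 - 46.5 = 28.1 dB


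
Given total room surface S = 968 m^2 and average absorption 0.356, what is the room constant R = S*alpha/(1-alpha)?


R = 968 * 0.356 / (1 - 0.356) = 535.11 m^2


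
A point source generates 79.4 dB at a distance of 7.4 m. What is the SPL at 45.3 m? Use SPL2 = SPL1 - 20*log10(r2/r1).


r2/r1 = 45.3/7.4 = 6.12162
Correction = 20*log10(6.12162) = 15.7373 dB
SPL2 = 79.4 - 15.7373 = 63.663 dB


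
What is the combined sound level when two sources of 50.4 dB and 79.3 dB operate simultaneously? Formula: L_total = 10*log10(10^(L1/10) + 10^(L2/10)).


10^(50.4/10) = 109648
10^(79.3/10) = 8.51138e+07
Sum = 109648 + 8.51138e+07 = 8.52234e+07
L_total = 10*log10(8.52234e+07) = 79.306 dB


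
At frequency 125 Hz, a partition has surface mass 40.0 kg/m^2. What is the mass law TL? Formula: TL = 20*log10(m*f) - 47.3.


m * f = 40.0 * 125 = 5000
20*log10(5000) = 73.9794 dB
TL = 73.9794 - 47.3 = 26.679 dB


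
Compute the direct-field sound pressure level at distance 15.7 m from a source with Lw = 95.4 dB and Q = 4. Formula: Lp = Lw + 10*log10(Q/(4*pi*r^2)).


4*pi*r^2 = 4*pi*15.7^2 = 3097.48 m^2
Q / (4*pi*r^2) = 4 / 3097.48 = 0.00129137
Lp = 95.4 + 10*log10(0.00129137) = 66.511 dB


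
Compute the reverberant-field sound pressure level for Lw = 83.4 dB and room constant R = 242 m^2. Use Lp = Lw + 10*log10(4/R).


4/R = 4/242 = 0.0165289
Lp = 83.4 + 10*log10(0.0165289) = 65.582 dB


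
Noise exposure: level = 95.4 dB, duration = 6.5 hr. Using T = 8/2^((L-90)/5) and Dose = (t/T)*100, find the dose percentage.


T_allowed = 8 / 2^((95.4 - 90)/5) = 3.78423 hr
Dose = 6.5 / 3.78423 * 100 = 171.77 %


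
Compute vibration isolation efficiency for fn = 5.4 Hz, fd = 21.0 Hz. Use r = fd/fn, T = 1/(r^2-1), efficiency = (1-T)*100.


r = 21.0 / 5.4 = 3.88889
r^2 - 1 = 3.88889^2 - 1 = 14.1235
T = 1/14.1235 = 0.070804
Efficiency = (1 - 0.070804)*100 = 92.92 %


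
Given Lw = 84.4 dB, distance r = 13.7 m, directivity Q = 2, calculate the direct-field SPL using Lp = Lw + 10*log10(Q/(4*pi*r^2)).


4*pi*r^2 = 4*pi*13.7^2 = 2358.58 m^2
Q / (4*pi*r^2) = 2 / 2358.58 = 0.000847968
Lp = 84.4 + 10*log10(0.000847968) = 53.684 dB


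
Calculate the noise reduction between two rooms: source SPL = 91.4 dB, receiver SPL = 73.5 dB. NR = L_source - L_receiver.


NR = L_source - L_receiver (difference between source and receiving room levels)
NR = 91.4 - 73.5 = 17.9 dB


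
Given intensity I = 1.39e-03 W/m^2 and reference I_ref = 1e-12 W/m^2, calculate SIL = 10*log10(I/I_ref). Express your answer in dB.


I / I_ref = 1.39e-03 / 1e-12 = 1.39e+09
SIL = 10 * log10(1.39e+09) = 91.43 dB


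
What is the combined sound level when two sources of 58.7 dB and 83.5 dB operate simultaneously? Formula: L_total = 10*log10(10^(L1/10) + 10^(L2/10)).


10^(58.7/10) = 741310
10^(83.5/10) = 2.23872e+08
Sum = 741310 + 2.23872e+08 = 2.24613e+08
L_total = 10*log10(2.24613e+08) = 83.514 dB


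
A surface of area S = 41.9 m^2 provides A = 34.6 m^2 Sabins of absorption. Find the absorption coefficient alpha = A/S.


Absorption coefficient = absorbed power / incident power
alpha = A / S = 34.6 / 41.9 = 0.82578


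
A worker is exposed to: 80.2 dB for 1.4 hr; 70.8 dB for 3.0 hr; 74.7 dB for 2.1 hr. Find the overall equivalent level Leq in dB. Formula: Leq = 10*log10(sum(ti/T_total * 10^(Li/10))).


T_total = 1.4 + 3.0 + 2.1 = 6.5 hr
(1.4/6.5) * 10^(80.2/10) = 2.25535e+07
(3.0/6.5) * 10^(70.8/10) = 5.54891e+06
(2.1/6.5) * 10^(74.7/10) = 9.53468e+06
Sum = 2.25535e+07 + 5.54891e+06 + 9.53468e+06 = 3.76371e+07
Leq = 10*log10(3.76371e+07) = 75.756 dB


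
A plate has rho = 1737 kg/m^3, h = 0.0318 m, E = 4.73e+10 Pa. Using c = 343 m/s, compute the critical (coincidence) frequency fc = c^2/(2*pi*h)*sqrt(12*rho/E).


12*rho/E = 12*1737/4.73e+10 = 4.40677e-07
sqrt(12*rho/E) = sqrt(4.40677e-07) = 0.000663835
c^2/(2*pi*h) = 343^2/(2*pi*0.0318) = 588818
fc = 588818 * 0.000663835 = 390.88 Hz


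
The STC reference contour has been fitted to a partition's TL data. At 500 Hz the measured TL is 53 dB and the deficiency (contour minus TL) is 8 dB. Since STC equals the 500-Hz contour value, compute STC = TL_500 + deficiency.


By ASTM E413, STC = value of the fitted reference contour at 500 Hz.
Contour value at 500 Hz = TL_500 + deficiency = 53 + 8 = 61
STC = 61


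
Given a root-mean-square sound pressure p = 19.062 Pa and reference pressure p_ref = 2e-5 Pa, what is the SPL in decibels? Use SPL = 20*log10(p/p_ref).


p / p_ref = 19.062 / 2e-5 = 953100
SPL = 20 * log10(953100) = 119.58 dB


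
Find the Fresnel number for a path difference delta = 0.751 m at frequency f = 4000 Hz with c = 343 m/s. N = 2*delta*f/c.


N = 2*delta*f/c = 2*delta/lambda, where lambda = c/f
lambda = 343 / 4000 = 0.08575 m
N = 2 * 0.751 / 0.08575 = 17.516


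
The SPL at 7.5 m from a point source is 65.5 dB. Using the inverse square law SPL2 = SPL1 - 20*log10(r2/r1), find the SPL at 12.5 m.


r2/r1 = 12.5/7.5 = 1.66667
Correction = 20*log10(1.66667) = 4.43699 dB
SPL2 = 65.5 - 4.43699 = 61.063 dB


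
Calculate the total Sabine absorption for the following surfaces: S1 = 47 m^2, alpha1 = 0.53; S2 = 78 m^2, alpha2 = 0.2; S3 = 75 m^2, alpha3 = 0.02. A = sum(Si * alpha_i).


47 * 0.53 = 24.91
78 * 0.2 = 15.6
75 * 0.02 = 1.5
A_total = 24.91 + 15.6 + 1.5 = 42.01 m^2


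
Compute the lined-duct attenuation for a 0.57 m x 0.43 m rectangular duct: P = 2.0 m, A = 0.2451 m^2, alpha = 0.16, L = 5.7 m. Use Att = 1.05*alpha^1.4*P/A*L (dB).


alpha^1.4 = 0.16^1.4 = 0.076872
Attenuation rate = 1.05 * alpha^1.4 * P / A
= 1.05 * 0.076872 * 2.0 / 0.2451 = 0.658634 dB/m
Total Att = 0.658634 * 5.7 = 3.7542 dB


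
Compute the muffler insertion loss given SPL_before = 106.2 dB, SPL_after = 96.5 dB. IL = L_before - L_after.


Insertion loss = SPL without muffler - SPL with muffler
IL = 106.2 - 96.5 = 9.7 dB


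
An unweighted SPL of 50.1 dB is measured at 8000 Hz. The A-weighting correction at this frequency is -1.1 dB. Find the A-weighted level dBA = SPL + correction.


A-weighting table: 8000 Hz -> -1.1 dB correction
SPL_A = SPL + correction = 50.1 + (-1.1) = 49 dBA


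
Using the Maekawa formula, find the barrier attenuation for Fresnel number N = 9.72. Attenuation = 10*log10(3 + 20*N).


3 + 20*N = 3 + 20*9.72 = 197.4
Att = 10*log10(197.4) = 22.953 dB


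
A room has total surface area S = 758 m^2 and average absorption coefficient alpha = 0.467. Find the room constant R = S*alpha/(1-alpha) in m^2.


R = 758 * 0.467 / (1 - 0.467) = 664.14 m^2


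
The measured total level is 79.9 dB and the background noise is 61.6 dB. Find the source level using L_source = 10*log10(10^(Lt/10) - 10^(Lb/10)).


10^(79.9/10) = 9.77237e+07
10^(61.6/10) = 1.44544e+06
Difference = 9.77237e+07 - 1.44544e+06 = 9.62783e+07
L_source = 10*log10(9.62783e+07) = 79.835 dB


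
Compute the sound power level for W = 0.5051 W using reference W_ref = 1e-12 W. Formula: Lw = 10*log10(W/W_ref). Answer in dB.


W / W_ref = 0.5051 / 1e-12 = 5.051e+11
Lw = 10 * log10(5.051e+11) = 117.03 dB


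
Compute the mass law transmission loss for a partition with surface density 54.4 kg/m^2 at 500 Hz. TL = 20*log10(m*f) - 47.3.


m * f = 54.4 * 500 = 27200
20*log10(27200) = 88.6914 dB
TL = 88.6914 - 47.3 = 41.391 dB


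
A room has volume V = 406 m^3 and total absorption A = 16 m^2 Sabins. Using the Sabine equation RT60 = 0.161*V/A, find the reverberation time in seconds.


RT60 = 0.161 * 406 / 16 = 4.0854 s


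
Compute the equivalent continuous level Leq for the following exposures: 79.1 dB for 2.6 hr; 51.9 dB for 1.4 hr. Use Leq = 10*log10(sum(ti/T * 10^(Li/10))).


T_total = 2.6 + 1.4 = 4.0 hr
(2.6/4.0) * 10^(79.1/10) = 5.2834e+07
(1.4/4.0) * 10^(51.9/10) = 54208.6
Sum = 5.2834e+07 + 54208.6 = 5.28882e+07
Leq = 10*log10(5.28882e+07) = 77.234 dB


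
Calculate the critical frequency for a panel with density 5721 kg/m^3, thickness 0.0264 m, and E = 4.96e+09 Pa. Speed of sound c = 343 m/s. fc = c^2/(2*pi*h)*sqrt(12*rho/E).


12*rho/E = 12*5721/4.96e+09 = 1.38411e-05
sqrt(12*rho/E) = sqrt(1.38411e-05) = 0.00372036
c^2/(2*pi*h) = 343^2/(2*pi*0.0264) = 709258
fc = 709258 * 0.00372036 = 2638.7 Hz


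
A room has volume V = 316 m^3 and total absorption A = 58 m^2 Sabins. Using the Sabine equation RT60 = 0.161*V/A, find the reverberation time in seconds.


RT60 = 0.161 * 316 / 58 = 0.87717 s


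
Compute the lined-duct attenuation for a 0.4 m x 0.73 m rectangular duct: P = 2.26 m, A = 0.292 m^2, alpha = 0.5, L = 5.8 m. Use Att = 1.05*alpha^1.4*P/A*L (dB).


alpha^1.4 = 0.5^1.4 = 0.378929
Attenuation rate = 1.05 * alpha^1.4 * P / A
= 1.05 * 0.378929 * 2.26 / 0.292 = 3.07945 dB/m
Total Att = 3.07945 * 5.8 = 17.861 dB


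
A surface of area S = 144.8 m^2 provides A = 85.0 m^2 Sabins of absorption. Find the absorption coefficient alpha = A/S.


Absorption coefficient = absorbed power / incident power
alpha = A / S = 85.0 / 144.8 = 0.58702


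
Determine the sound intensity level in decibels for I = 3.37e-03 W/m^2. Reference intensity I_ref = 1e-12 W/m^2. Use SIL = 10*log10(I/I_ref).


I / I_ref = 3.37e-03 / 1e-12 = 3.37e+09
SIL = 10 * log10(3.37e+09) = 95.276 dB


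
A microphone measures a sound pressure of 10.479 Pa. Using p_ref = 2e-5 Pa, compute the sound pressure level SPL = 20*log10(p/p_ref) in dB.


p / p_ref = 10.479 / 2e-5 = 523950
SPL = 20 * log10(523950) = 114.39 dB


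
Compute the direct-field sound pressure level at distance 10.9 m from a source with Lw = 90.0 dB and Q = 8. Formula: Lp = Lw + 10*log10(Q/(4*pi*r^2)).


4*pi*r^2 = 4*pi*10.9^2 = 1493.01 m^2
Q / (4*pi*r^2) = 8 / 1493.01 = 0.0053583
Lp = 90.0 + 10*log10(0.0053583) = 67.29 dB


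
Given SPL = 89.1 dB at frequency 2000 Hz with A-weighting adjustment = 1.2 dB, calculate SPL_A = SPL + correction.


A-weighting table: 2000 Hz -> 1.2 dB correction
SPL_A = SPL + correction = 89.1 + (1.2) = 90.3 dBA


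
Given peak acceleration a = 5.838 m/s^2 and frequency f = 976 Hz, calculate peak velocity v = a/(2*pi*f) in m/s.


omega = 2*pi*f = 2*pi*976 = 6132.39 rad/s
v = a / omega = 5.838 / 6132.39 = 0.00095199 m/s


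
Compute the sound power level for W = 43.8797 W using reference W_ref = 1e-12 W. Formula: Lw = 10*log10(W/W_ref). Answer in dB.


W / W_ref = 43.8797 / 1e-12 = 4.38797e+13
Lw = 10 * log10(4.38797e+13) = 136.42 dB


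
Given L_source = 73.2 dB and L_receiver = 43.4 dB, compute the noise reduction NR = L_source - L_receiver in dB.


NR = L_source - L_receiver (difference between source and receiving room levels)
NR = 73.2 - 43.4 = 29.8 dB


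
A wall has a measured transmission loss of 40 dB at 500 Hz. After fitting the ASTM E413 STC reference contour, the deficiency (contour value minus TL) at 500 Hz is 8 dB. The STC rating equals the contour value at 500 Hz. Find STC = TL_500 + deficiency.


By ASTM E413, STC = value of the fitted reference contour at 500 Hz.
Contour value at 500 Hz = TL_500 + deficiency = 40 + 8 = 48
STC = 48


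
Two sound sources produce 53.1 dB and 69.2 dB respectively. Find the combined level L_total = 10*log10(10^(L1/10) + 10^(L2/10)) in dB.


10^(53.1/10) = 204174
10^(69.2/10) = 8.31764e+06
Sum = 204174 + 8.31764e+06 = 8.52181e+06
L_total = 10*log10(8.52181e+06) = 69.305 dB


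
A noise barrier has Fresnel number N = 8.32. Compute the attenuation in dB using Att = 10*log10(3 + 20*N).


3 + 20*N = 3 + 20*8.32 = 169.4
Att = 10*log10(169.4) = 22.289 dB


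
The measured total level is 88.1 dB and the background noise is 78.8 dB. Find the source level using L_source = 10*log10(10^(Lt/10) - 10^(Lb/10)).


10^(88.1/10) = 6.45654e+08
10^(78.8/10) = 7.58578e+07
Difference = 6.45654e+08 - 7.58578e+07 = 5.69796e+08
L_source = 10*log10(5.69796e+08) = 87.557 dB


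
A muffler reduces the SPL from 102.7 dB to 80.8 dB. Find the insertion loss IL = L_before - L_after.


Insertion loss = SPL without muffler - SPL with muffler
IL = 102.7 - 80.8 = 21.9 dB


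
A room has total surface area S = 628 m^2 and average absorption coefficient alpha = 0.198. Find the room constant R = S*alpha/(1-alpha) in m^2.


R = 628 * 0.198 / (1 - 0.198) = 155.04 m^2


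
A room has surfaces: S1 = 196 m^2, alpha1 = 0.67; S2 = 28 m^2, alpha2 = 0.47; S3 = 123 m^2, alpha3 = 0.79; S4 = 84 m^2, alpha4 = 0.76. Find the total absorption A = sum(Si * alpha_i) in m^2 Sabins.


196 * 0.67 = 131.32
28 * 0.47 = 13.16
123 * 0.79 = 97.17
84 * 0.76 = 63.84
A_total = 131.32 + 13.16 + 97.17 + 63.84 = 305.49 m^2


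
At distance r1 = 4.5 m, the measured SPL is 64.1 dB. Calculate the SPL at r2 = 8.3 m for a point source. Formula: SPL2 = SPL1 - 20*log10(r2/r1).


r2/r1 = 8.3/4.5 = 1.84444
Correction = 20*log10(1.84444) = 5.31729 dB
SPL2 = 64.1 - 5.31729 = 58.783 dB


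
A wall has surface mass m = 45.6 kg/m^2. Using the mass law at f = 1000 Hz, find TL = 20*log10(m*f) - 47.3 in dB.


m * f = 45.6 * 1000 = 45600
20*log10(45600) = 93.1793 dB
TL = 93.1793 - 47.3 = 45.879 dB


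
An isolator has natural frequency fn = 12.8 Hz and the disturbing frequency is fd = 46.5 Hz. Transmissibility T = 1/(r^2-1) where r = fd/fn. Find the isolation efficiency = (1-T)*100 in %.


r = 46.5 / 12.8 = 3.63281
r^2 - 1 = 3.63281^2 - 1 = 12.1973
T = 1/12.1973 = 0.0819854
Efficiency = (1 - 0.0819854)*100 = 91.801 %


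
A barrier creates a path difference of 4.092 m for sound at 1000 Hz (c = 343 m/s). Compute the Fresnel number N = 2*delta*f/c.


N = 2*delta*f/c = 2*delta/lambda, where lambda = c/f
lambda = 343 / 1000 = 0.343 m
N = 2 * 4.092 / 0.343 = 23.86


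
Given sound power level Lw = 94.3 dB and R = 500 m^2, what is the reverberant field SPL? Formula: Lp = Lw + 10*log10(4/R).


4/R = 4/500 = 0.008
Lp = 94.3 + 10*log10(0.008) = 73.331 dB


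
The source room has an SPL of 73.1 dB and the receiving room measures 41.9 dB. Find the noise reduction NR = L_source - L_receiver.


NR = L_source - L_receiver (difference between source and receiving room levels)
NR = 73.1 - 41.9 = 31.2 dB


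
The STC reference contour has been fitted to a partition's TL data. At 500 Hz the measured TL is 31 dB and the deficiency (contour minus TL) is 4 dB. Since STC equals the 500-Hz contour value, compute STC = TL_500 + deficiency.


By ASTM E413, STC = value of the fitted reference contour at 500 Hz.
Contour value at 500 Hz = TL_500 + deficiency = 31 + 4 = 35
STC = 35


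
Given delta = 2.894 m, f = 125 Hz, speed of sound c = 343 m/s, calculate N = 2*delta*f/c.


N = 2*delta*f/c = 2*delta/lambda, where lambda = c/f
lambda = 343 / 125 = 2.744 m
N = 2 * 2.894 / 2.744 = 2.1093


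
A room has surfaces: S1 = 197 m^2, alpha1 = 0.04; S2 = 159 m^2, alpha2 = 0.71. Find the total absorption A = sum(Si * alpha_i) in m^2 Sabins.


197 * 0.04 = 7.88
159 * 0.71 = 112.89
A_total = 7.88 + 112.89 = 120.77 m^2


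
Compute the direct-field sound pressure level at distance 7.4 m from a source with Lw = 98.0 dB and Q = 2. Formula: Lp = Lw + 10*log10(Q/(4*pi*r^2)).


4*pi*r^2 = 4*pi*7.4^2 = 688.134 m^2
Q / (4*pi*r^2) = 2 / 688.134 = 0.00290641
Lp = 98.0 + 10*log10(0.00290641) = 72.634 dB


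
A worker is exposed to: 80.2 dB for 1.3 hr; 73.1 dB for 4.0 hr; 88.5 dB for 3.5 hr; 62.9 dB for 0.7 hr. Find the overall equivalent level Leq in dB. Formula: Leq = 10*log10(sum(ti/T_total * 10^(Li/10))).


T_total = 1.3 + 4.0 + 3.5 + 0.7 = 9.5 hr
(1.3/9.5) * 10^(80.2/10) = 1.43291e+07
(4.0/9.5) * 10^(73.1/10) = 8.59679e+06
(3.5/9.5) * 10^(88.5/10) = 2.60822e+08
(0.7/9.5) * 10^(62.9/10) = 143673
Sum = 1.43291e+07 + 8.59679e+06 + 2.60822e+08 + 143673 = 2.83892e+08
Leq = 10*log10(2.83892e+08) = 84.532 dB


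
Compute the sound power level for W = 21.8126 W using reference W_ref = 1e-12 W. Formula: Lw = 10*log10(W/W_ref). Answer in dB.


W / W_ref = 21.8126 / 1e-12 = 2.18126e+13
Lw = 10 * log10(2.18126e+13) = 133.39 dB


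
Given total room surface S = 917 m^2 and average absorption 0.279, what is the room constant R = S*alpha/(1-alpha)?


R = 917 * 0.279 / (1 - 0.279) = 354.84 m^2


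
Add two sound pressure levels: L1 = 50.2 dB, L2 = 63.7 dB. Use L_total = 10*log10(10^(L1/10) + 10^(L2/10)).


10^(50.2/10) = 104713
10^(63.7/10) = 2.34423e+06
Sum = 104713 + 2.34423e+06 = 2.44894e+06
L_total = 10*log10(2.44894e+06) = 63.89 dB


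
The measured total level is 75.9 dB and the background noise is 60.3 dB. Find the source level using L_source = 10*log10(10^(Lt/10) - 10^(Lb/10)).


10^(75.9/10) = 3.89045e+07
10^(60.3/10) = 1.07152e+06
Difference = 3.89045e+07 - 1.07152e+06 = 3.7833e+07
L_source = 10*log10(3.7833e+07) = 75.779 dB


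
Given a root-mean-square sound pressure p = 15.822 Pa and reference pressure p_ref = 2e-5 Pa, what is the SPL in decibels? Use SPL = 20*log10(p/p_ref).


p / p_ref = 15.822 / 2e-5 = 791100
SPL = 20 * log10(791100) = 117.96 dB


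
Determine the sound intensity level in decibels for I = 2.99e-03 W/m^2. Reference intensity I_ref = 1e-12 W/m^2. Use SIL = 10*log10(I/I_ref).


I / I_ref = 2.99e-03 / 1e-12 = 2.99e+09
SIL = 10 * log10(2.99e+09) = 94.757 dB


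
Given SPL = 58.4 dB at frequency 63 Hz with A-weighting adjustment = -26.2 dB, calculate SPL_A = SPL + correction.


A-weighting table: 63 Hz -> -26.2 dB correction
SPL_A = SPL + correction = 58.4 + (-26.2) = 32.2 dBA


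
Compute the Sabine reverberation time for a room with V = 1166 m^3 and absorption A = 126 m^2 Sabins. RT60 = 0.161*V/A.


RT60 = 0.161 * 1166 / 126 = 1.4899 s


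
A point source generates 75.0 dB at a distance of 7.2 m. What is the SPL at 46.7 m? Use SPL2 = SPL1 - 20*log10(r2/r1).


r2/r1 = 46.7/7.2 = 6.48611
Correction = 20*log10(6.48611) = 16.2397 dB
SPL2 = 75.0 - 16.2397 = 58.76 dB


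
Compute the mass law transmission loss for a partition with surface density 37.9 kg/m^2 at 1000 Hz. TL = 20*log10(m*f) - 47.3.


m * f = 37.9 * 1000 = 37900
20*log10(37900) = 91.5728 dB
TL = 91.5728 - 47.3 = 44.273 dB


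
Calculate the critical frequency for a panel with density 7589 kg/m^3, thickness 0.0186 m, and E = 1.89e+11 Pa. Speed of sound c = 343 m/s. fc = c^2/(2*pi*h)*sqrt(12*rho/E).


12*rho/E = 12*7589/1.89e+11 = 4.81841e-07
sqrt(12*rho/E) = sqrt(4.81841e-07) = 0.000694148
c^2/(2*pi*h) = 343^2/(2*pi*0.0186) = 1.00669e+06
fc = 1.00669e+06 * 0.000694148 = 698.79 Hz


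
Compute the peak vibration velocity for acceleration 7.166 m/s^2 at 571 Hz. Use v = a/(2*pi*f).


omega = 2*pi*f = 2*pi*571 = 3587.7 rad/s
v = a / omega = 7.166 / 3587.7 = 0.0019974 m/s


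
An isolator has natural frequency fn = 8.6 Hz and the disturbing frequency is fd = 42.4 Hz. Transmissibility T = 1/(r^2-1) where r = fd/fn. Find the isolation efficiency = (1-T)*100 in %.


r = 42.4 / 8.6 = 4.93023
r^2 - 1 = 4.93023^2 - 1 = 23.3072
T = 1/23.3072 = 0.0429052
Efficiency = (1 - 0.0429052)*100 = 95.709 %


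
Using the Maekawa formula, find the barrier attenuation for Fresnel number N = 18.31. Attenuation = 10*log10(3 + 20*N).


3 + 20*N = 3 + 20*18.31 = 369.2
Att = 10*log10(369.2) = 25.673 dB


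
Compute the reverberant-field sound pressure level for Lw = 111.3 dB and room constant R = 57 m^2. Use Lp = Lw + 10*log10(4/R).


4/R = 4/57 = 0.0701754
Lp = 111.3 + 10*log10(0.0701754) = 99.762 dB


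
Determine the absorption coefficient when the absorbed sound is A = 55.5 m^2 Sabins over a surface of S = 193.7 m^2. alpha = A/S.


Absorption coefficient = absorbed power / incident power
alpha = A / S = 55.5 / 193.7 = 0.28653


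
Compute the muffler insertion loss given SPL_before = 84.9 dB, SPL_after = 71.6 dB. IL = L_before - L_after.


Insertion loss = SPL without muffler - SPL with muffler
IL = 84.9 - 71.6 = 13.3 dB


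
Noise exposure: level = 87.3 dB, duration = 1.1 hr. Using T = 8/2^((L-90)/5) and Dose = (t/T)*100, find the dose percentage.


T_allowed = 8 / 2^((87.3 - 90)/5) = 11.6318 hr
Dose = 1.1 / 11.6318 * 100 = 9.4568 %


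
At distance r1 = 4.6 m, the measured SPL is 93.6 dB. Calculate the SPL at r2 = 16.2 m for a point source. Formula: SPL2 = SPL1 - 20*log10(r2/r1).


r2/r1 = 16.2/4.6 = 3.52174
Correction = 20*log10(3.52174) = 10.9351 dB
SPL2 = 93.6 - 10.9351 = 82.665 dB


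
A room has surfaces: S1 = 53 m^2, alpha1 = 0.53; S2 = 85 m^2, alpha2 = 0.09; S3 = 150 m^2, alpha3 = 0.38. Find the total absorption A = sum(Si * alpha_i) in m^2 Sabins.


53 * 0.53 = 28.09
85 * 0.09 = 7.65
150 * 0.38 = 57
A_total = 28.09 + 7.65 + 57 = 92.74 m^2


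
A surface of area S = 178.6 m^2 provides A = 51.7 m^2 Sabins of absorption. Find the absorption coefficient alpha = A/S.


Absorption coefficient = absorbed power / incident power
alpha = A / S = 51.7 / 178.6 = 0.28947


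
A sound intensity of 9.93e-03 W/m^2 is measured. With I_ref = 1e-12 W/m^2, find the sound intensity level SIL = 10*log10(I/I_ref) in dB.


I / I_ref = 9.93e-03 / 1e-12 = 9.93e+09
SIL = 10 * log10(9.93e+09) = 99.969 dB


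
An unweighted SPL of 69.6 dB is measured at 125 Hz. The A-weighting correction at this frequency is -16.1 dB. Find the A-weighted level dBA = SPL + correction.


A-weighting table: 125 Hz -> -16.1 dB correction
SPL_A = SPL + correction = 69.6 + (-16.1) = 53.5 dBA


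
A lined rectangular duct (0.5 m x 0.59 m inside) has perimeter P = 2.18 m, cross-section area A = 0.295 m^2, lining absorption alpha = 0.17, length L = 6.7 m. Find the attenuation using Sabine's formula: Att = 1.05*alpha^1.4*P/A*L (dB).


alpha^1.4 = 0.17^1.4 = 0.0836813
Attenuation rate = 1.05 * alpha^1.4 * P / A
= 1.05 * 0.0836813 * 2.18 / 0.295 = 0.64931 dB/m
Total Att = 0.64931 * 6.7 = 4.3504 dB


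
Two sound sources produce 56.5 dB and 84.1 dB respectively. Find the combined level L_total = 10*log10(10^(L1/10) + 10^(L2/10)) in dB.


10^(56.5/10) = 446684
10^(84.1/10) = 2.5704e+08
Sum = 446684 + 2.5704e+08 = 2.57487e+08
L_total = 10*log10(2.57487e+08) = 84.108 dB


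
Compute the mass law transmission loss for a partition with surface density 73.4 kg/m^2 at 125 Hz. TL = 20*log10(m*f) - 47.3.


m * f = 73.4 * 125 = 9175
20*log10(9175) = 79.2521 dB
TL = 79.2521 - 47.3 = 31.952 dB


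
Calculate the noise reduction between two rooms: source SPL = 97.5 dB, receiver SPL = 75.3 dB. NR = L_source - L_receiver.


NR = L_source - L_receiver (difference between source and receiving room levels)
NR = 97.5 - 75.3 = 22.2 dB


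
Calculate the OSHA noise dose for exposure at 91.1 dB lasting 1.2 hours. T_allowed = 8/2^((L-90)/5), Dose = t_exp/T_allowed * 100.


T_allowed = 8 / 2^((91.1 - 90)/5) = 6.86852 hr
Dose = 1.2 / 6.86852 * 100 = 17.471 %


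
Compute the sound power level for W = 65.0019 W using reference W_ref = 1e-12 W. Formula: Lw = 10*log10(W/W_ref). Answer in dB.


W / W_ref = 65.0019 / 1e-12 = 6.50019e+13
Lw = 10 * log10(6.50019e+13) = 138.13 dB


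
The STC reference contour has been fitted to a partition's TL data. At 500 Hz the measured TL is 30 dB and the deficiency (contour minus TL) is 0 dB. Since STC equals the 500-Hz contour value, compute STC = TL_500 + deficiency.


By ASTM E413, STC = value of the fitted reference contour at 500 Hz.
Contour value at 500 Hz = TL_500 + deficiency = 30 + 0 = 30
STC = 30


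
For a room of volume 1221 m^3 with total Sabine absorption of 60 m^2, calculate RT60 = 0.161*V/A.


RT60 = 0.161 * 1221 / 60 = 3.2764 s


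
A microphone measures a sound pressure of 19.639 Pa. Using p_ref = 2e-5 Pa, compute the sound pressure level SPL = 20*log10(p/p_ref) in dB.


p / p_ref = 19.639 / 2e-5 = 981950
SPL = 20 * log10(981950) = 119.84 dB


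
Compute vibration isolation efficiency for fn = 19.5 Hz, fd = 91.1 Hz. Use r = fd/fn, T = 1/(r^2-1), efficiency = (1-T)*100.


r = 91.1 / 19.5 = 4.67179
r^2 - 1 = 4.67179^2 - 1 = 20.8256
T = 1/20.8256 = 0.0480178
Efficiency = (1 - 0.0480178)*100 = 95.198 %


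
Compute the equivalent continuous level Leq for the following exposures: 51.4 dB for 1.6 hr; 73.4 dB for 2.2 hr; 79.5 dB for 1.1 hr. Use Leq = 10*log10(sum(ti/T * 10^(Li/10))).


T_total = 1.6 + 2.2 + 1.1 = 4.9 hr
(1.6/4.9) * 10^(51.4/10) = 45073.8
(2.2/4.9) * 10^(73.4/10) = 9.8226e+06
(1.1/4.9) * 10^(79.5/10) = 2.00077e+07
Sum = 45073.8 + 9.8226e+06 + 2.00077e+07 = 2.98754e+07
Leq = 10*log10(2.98754e+07) = 74.753 dB


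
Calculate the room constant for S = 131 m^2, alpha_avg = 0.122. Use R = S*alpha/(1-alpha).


R = 131 * 0.122 / (1 - 0.122) = 18.203 m^2


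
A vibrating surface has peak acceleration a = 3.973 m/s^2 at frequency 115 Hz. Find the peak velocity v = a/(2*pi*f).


omega = 2*pi*f = 2*pi*115 = 722.566 rad/s
v = a / omega = 3.973 / 722.566 = 0.0054985 m/s


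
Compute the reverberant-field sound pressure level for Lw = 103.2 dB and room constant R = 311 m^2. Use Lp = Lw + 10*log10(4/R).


4/R = 4/311 = 0.0128617
Lp = 103.2 + 10*log10(0.0128617) = 84.293 dB


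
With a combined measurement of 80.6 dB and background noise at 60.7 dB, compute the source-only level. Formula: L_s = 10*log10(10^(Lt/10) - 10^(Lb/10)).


10^(80.6/10) = 1.14815e+08
10^(60.7/10) = 1.1749e+06
Difference = 1.14815e+08 - 1.1749e+06 = 1.1364e+08
L_source = 10*log10(1.1364e+08) = 80.555 dB


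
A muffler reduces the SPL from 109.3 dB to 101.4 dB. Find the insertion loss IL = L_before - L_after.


Insertion loss = SPL without muffler - SPL with muffler
IL = 109.3 - 101.4 = 7.9 dB


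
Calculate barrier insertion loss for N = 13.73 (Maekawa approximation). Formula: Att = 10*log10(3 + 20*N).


3 + 20*N = 3 + 20*13.73 = 277.6
Att = 10*log10(277.6) = 24.434 dB


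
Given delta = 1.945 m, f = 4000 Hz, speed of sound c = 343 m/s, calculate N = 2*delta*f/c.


N = 2*delta*f/c = 2*delta/lambda, where lambda = c/f
lambda = 343 / 4000 = 0.08575 m
N = 2 * 1.945 / 0.08575 = 45.364


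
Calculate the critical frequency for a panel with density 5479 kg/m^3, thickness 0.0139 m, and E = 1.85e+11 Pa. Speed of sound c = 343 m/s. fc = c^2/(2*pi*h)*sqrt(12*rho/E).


12*rho/E = 12*5479/1.85e+11 = 3.55395e-07
sqrt(12*rho/E) = sqrt(3.55395e-07) = 0.00059615
c^2/(2*pi*h) = 343^2/(2*pi*0.0139) = 1.34708e+06
fc = 1.34708e+06 * 0.00059615 = 803.06 Hz


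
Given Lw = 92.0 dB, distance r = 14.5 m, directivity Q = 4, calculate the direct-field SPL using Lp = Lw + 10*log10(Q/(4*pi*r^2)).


4*pi*r^2 = 4*pi*14.5^2 = 2642.08 m^2
Q / (4*pi*r^2) = 4 / 2642.08 = 0.00151396
Lp = 92.0 + 10*log10(0.00151396) = 63.801 dB


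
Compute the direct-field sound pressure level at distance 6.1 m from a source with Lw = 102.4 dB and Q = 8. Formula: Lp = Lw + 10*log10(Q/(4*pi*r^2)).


4*pi*r^2 = 4*pi*6.1^2 = 467.595 m^2
Q / (4*pi*r^2) = 8 / 467.595 = 0.0171088
Lp = 102.4 + 10*log10(0.0171088) = 84.732 dB


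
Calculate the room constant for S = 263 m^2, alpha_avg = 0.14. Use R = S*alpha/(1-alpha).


R = 263 * 0.14 / (1 - 0.14) = 42.814 m^2


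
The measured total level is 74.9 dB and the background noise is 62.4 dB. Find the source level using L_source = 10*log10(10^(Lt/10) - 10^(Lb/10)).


10^(74.9/10) = 3.0903e+07
10^(62.4/10) = 1.7378e+06
Difference = 3.0903e+07 - 1.7378e+06 = 2.91652e+07
L_source = 10*log10(2.91652e+07) = 74.649 dB


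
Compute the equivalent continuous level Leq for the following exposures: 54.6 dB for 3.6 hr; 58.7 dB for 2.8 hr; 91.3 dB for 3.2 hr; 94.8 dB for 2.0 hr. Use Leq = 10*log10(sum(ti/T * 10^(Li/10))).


T_total = 3.6 + 2.8 + 3.2 + 2.0 = 11.6 hr
(3.6/11.6) * 10^(54.6/10) = 89504.4
(2.8/11.6) * 10^(58.7/10) = 178937
(3.2/11.6) * 10^(91.3/10) = 3.72128e+08
(2.0/11.6) * 10^(94.8/10) = 5.20681e+08
Sum = 89504.4 + 178937 + 3.72128e+08 + 5.20681e+08 = 8.93077e+08
Leq = 10*log10(8.93077e+08) = 89.509 dB


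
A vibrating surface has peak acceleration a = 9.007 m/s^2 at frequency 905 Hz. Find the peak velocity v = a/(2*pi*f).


omega = 2*pi*f = 2*pi*905 = 5686.28 rad/s
v = a / omega = 9.007 / 5686.28 = 0.001584 m/s


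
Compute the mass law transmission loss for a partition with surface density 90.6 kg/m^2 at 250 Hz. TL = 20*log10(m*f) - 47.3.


m * f = 90.6 * 250 = 22650
20*log10(22650) = 87.1014 dB
TL = 87.1014 - 47.3 = 39.801 dB


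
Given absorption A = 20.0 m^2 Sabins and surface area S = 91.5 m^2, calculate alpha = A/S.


Absorption coefficient = absorbed power / incident power
alpha = A / S = 20.0 / 91.5 = 0.21858


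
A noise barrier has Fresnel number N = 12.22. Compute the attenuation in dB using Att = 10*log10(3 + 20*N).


3 + 20*N = 3 + 20*12.22 = 247.4
Att = 10*log10(247.4) = 23.934 dB


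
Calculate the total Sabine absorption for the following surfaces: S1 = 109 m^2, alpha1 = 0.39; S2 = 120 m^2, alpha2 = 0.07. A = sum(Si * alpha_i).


109 * 0.39 = 42.51
120 * 0.07 = 8.4
A_total = 42.51 + 8.4 = 50.91 m^2


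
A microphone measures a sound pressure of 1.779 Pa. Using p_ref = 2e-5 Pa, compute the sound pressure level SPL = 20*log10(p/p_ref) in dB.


p / p_ref = 1.779 / 2e-5 = 88950
SPL = 20 * log10(88950) = 98.983 dB


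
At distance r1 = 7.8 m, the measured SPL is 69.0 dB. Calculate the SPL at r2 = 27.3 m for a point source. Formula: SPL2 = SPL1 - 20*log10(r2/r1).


r2/r1 = 27.3/7.8 = 3.5
Correction = 20*log10(3.5) = 10.8814 dB
SPL2 = 69.0 - 10.8814 = 58.119 dB


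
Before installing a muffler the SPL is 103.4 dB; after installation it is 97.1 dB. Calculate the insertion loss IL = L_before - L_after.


Insertion loss = SPL without muffler - SPL with muffler
IL = 103.4 - 97.1 = 6.3 dB


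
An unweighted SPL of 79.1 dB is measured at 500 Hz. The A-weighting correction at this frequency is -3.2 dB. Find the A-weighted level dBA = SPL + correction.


A-weighting table: 500 Hz -> -3.2 dB correction
SPL_A = SPL + correction = 79.1 + (-3.2) = 75.9 dBA


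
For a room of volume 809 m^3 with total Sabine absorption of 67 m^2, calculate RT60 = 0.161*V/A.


RT60 = 0.161 * 809 / 67 = 1.944 s


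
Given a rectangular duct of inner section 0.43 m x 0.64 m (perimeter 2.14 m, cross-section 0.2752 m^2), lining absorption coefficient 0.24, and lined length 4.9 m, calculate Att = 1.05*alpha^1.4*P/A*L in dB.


alpha^1.4 = 0.24^1.4 = 0.135611
Attenuation rate = 1.05 * alpha^1.4 * P / A
= 1.05 * 0.135611 * 2.14 / 0.2752 = 1.10726 dB/m
Total Att = 1.10726 * 4.9 = 5.4256 dB


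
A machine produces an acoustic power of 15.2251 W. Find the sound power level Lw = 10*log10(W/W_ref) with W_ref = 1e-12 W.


W / W_ref = 15.2251 / 1e-12 = 1.52251e+13
Lw = 10 * log10(1.52251e+13) = 131.83 dB


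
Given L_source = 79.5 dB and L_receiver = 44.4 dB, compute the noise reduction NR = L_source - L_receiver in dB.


NR = L_source - L_receiver (difference between source and receiving room levels)
NR = 79.5 - 44.4 = 35.1 dB


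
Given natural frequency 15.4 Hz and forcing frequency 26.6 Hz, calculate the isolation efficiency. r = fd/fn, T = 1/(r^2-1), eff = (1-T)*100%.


r = 26.6 / 15.4 = 1.72727
r^2 - 1 = 1.72727^2 - 1 = 1.98346
T = 1/1.98346 = 0.504169
Efficiency = (1 - 0.504169)*100 = 49.583 %


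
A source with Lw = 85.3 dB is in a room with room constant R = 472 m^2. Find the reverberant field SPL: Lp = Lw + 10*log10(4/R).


4/R = 4/472 = 0.00847458
Lp = 85.3 + 10*log10(0.00847458) = 64.581 dB


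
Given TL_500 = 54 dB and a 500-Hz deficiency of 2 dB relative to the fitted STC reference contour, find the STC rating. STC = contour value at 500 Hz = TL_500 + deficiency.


By ASTM E413, STC = value of the fitted reference contour at 500 Hz.
Contour value at 500 Hz = TL_500 + deficiency = 54 + 2 = 56
STC = 56
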